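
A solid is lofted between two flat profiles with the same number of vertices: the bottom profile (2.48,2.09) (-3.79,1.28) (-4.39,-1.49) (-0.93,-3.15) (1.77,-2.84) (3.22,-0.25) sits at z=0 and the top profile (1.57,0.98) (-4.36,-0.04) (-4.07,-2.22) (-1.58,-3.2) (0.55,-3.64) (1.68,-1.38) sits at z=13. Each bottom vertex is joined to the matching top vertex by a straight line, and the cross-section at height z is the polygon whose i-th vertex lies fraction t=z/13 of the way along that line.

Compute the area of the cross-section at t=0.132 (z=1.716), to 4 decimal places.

Area at t=0.132: 28.1466

Cross-section at t=0.132: each vertex is (1-t)·p0[i] + t·p1[i].
  v1: (1-0.132)·(2.48,2.09) + 0.132·(1.57,0.98) = (2.3599,1.9435)
  v2: (1-0.132)·(-3.79,1.28) + 0.132·(-4.36,-0.04) = (-3.8652,1.1058)
  v3: (1-0.132)·(-4.39,-1.49) + 0.132·(-4.07,-2.22) = (-4.3478,-1.5864)
  v4: (1-0.132)·(-0.93,-3.15) + 0.132·(-1.58,-3.2) = (-1.0158,-3.1566)
  v5: (1-0.132)·(1.77,-2.84) + 0.132·(0.55,-3.64) = (1.6090,-2.9456)
  v6: (1-0.132)·(3.22,-0.25) + 0.132·(1.68,-1.38) = (3.0167,-0.3992)
Shoelace sum Σ(x_i·y_{i+1} − x_{i+1}·y_i):
  i=1: 2.3599·1.1058 − -3.8652·1.9435 = +10.1215 (running +10.1215)
  i=2: -3.8652·-1.5864 − -4.3478·1.1058 = +10.9392 (running +21.0607)
  i=3: -4.3478·-3.1566 − -1.0158·-1.5864 = +12.1127 (running +33.1734)
  i=4: -1.0158·-2.9456 − 1.6090·-3.1566 = +8.0710 (running +41.2444)
  i=5: 1.6090·-0.3992 − 3.0167·-2.9456 = +8.2438 (running +49.4882)
  i=6: 3.0167·1.9435 − 2.3599·-0.3992 = +6.8049 (running +56.2931)
Area = |Σ|/2 = |56.2931|/2 = 28.1466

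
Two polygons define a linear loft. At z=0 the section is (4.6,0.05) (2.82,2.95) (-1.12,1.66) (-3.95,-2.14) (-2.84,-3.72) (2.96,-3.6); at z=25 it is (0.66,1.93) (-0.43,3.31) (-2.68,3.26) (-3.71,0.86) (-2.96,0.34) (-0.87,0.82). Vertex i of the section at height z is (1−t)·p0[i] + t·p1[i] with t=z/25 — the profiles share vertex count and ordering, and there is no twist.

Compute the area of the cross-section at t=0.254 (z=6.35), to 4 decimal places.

Cross-section at t=0.254: each vertex is (1-t)·p0[i] + t·p1[i].
  v1: (1-0.254)·(4.6,0.05) + 0.254·(0.66,1.93) = (3.5992,0.5275)
  v2: (1-0.254)·(2.82,2.95) + 0.254·(-0.43,3.31) = (1.9945,3.0414)
  v3: (1-0.254)·(-1.12,1.66) + 0.254·(-2.68,3.26) = (-1.5162,2.0664)
  v4: (1-0.254)·(-3.95,-2.14) + 0.254·(-3.71,0.86) = (-3.8890,-1.3780)
  v5: (1-0.254)·(-2.84,-3.72) + 0.254·(-2.96,0.34) = (-2.8705,-2.6888)
  v6: (1-0.254)·(2.96,-3.6) + 0.254·(-0.87,0.82) = (1.9872,-2.4773)
Shoelace sum Σ(x_i·y_{i+1} − x_{i+1}·y_i):
  i=1: 3.5992·3.0414 − 1.9945·0.5275 = +9.8947 (running +9.8947)
  i=2: 1.9945·2.0664 − -1.5162·3.0414 = +8.7330 (running +18.6277)
  i=3: -1.5162·-1.3780 − -3.8890·2.0664 = +10.1257 (running +28.7534)
  i=4: -3.8890·-2.6888 − -2.8705·-1.3780 = +6.5012 (running +35.2546)
  i=5: -2.8705·-2.4773 − 1.9872·-2.6888 = +12.4541 (running +47.7087)
  i=6: 1.9872·0.5275 − 3.5992·-2.4773 = +9.9647 (running +57.6735)
Area = |Σ|/2 = |57.6735|/2 = 28.8367

Area at t=0.254: 28.8367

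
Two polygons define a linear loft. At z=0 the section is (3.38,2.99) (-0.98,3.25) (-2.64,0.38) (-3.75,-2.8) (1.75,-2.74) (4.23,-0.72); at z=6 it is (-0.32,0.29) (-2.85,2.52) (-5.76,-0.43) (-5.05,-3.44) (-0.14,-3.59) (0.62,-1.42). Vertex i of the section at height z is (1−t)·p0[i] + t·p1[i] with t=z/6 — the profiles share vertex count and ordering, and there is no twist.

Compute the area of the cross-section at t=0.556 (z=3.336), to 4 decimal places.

Cross-section at t=0.556: each vertex is (1-t)·p0[i] + t·p1[i].
  v1: (1-0.556)·(3.38,2.99) + 0.556·(-0.32,0.29) = (1.3228,1.4888)
  v2: (1-0.556)·(-0.98,3.25) + 0.556·(-2.85,2.52) = (-2.0197,2.8441)
  v3: (1-0.556)·(-2.64,0.38) + 0.556·(-5.76,-0.43) = (-4.3747,-0.0704)
  v4: (1-0.556)·(-3.75,-2.8) + 0.556·(-5.05,-3.44) = (-4.4728,-3.1558)
  v5: (1-0.556)·(1.75,-2.74) + 0.556·(-0.14,-3.59) = (0.6992,-3.2126)
  v6: (1-0.556)·(4.23,-0.72) + 0.556·(0.62,-1.42) = (2.2228,-1.1092)
Shoelace sum Σ(x_i·y_{i+1} − x_{i+1}·y_i):
  i=1: 1.3228·2.8441 − -2.0197·1.4888 = +6.7692 (running +6.7692)
  i=2: -2.0197·-0.0704 − -4.3747·2.8441 = +12.5843 (running +19.3535)
  i=3: -4.3747·-3.1558 − -4.4728·-0.0704 = +13.4912 (running +32.8447)
  i=4: -4.4728·-3.2126 − 0.6992·-3.1558 = +16.5758 (running +49.4205)
  i=5: 0.6992·-1.1092 − 2.2228·-3.2126 = +6.3656 (running +55.7860)
  i=6: 2.2228·1.4888 − 1.3228·-1.1092 = +4.7766 (running +60.5627)
Area = |Σ|/2 = |60.5627|/2 = 30.2813

Area at t=0.556: 30.2813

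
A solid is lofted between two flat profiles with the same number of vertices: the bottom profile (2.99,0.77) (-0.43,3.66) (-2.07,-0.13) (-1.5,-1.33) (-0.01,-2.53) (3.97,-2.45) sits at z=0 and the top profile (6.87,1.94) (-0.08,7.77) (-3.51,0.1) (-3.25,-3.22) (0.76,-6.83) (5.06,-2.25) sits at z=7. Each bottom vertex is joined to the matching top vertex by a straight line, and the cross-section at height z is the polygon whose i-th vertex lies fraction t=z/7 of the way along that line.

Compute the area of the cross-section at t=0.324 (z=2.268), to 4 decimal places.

Area at t=0.324: 39.5585

Cross-section at t=0.324: each vertex is (1-t)·p0[i] + t·p1[i].
  v1: (1-0.324)·(2.99,0.77) + 0.324·(6.87,1.94) = (4.2471,1.1491)
  v2: (1-0.324)·(-0.43,3.66) + 0.324·(-0.08,7.77) = (-0.3166,4.9916)
  v3: (1-0.324)·(-2.07,-0.13) + 0.324·(-3.51,0.1) = (-2.5366,-0.0555)
  v4: (1-0.324)·(-1.5,-1.33) + 0.324·(-3.25,-3.22) = (-2.0670,-1.9424)
  v5: (1-0.324)·(-0.01,-2.53) + 0.324·(0.76,-6.83) = (0.2395,-3.9232)
  v6: (1-0.324)·(3.97,-2.45) + 0.324·(5.06,-2.25) = (4.3232,-2.3852)
Shoelace sum Σ(x_i·y_{i+1} − x_{i+1}·y_i):
  i=1: 4.2471·4.9916 − -0.3166·1.1491 = +21.5639 (running +21.5639)
  i=2: -0.3166·-0.0555 − -2.5366·4.9916 = +12.6792 (running +34.2431)
  i=3: -2.5366·-1.9424 − -2.0670·-0.0555 = +4.8122 (running +39.0553)
  i=4: -2.0670·-3.9232 − 0.2395·-1.9424 = +8.5744 (running +47.6297)
  i=5: 0.2395·-2.3852 − 4.3232·-3.9232 = +16.3894 (running +64.0191)
  i=6: 4.3232·1.1491 − 4.2471·-2.3852 = +15.0979 (running +79.1170)
Area = |Σ|/2 = |79.1170|/2 = 39.5585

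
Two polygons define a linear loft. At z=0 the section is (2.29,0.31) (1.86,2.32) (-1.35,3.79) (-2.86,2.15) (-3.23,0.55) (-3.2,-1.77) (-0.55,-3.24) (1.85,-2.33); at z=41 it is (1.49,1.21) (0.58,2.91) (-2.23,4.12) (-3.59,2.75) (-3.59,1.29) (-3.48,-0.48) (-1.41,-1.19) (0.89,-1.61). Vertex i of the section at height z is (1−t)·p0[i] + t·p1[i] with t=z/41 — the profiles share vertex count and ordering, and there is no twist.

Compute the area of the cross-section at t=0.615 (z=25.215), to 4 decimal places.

Cross-section at t=0.615: each vertex is (1-t)·p0[i] + t·p1[i].
  v1: (1-0.615)·(2.29,0.31) + 0.615·(1.49,1.21) = (1.7980,0.8635)
  v2: (1-0.615)·(1.86,2.32) + 0.615·(0.58,2.91) = (1.0728,2.6829)
  v3: (1-0.615)·(-1.35,3.79) + 0.615·(-2.23,4.12) = (-1.8912,3.9929)
  v4: (1-0.615)·(-2.86,2.15) + 0.615·(-3.59,2.75) = (-3.3090,2.5190)
  v5: (1-0.615)·(-3.23,0.55) + 0.615·(-3.59,1.29) = (-3.4514,1.0051)
  v6: (1-0.615)·(-3.2,-1.77) + 0.615·(-3.48,-0.48) = (-3.3722,-0.9767)
  v7: (1-0.615)·(-0.55,-3.24) + 0.615·(-1.41,-1.19) = (-1.0789,-1.9792)
  v8: (1-0.615)·(1.85,-2.33) + 0.615·(0.89,-1.61) = (1.2596,-1.8872)
Shoelace sum Σ(x_i·y_{i+1} − x_{i+1}·y_i):
  i=1: 1.7980·2.6829 − 1.0728·0.8635 = +3.8974 (running +3.8974)
  i=2: 1.0728·3.9929 − -1.8912·2.6829 = +9.3574 (running +13.2548)
  i=3: -1.8912·2.5190 − -3.3090·3.9929 = +8.4485 (running +21.7034)
  i=4: -3.3090·1.0051 − -3.4514·2.5190 = +5.3683 (running +27.0716)
  i=5: -3.4514·-0.9767 − -3.3722·1.0051 = +6.7602 (running +33.8318)
  i=6: -3.3722·-1.9792 − -1.0789·-0.9767 = +5.6207 (running +39.4526)
  i=7: -1.0789·-1.8872 − 1.2596·-1.9792 = +4.5292 (running +43.9817)
  i=8: 1.2596·0.8635 − 1.7980·-1.8872 = +4.4809 (running +48.4626)
Area = |Σ|/2 = |48.4626|/2 = 24.2313

Area at t=0.615: 24.2313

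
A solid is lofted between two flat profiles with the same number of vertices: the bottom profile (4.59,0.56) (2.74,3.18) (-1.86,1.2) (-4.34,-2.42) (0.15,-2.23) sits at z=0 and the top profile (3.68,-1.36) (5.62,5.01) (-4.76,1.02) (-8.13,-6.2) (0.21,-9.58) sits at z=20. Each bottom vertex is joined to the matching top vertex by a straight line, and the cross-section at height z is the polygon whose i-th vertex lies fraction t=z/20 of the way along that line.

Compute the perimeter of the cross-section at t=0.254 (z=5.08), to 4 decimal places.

Cross-section at t=0.254: each vertex is (1-t)·p0[i] + t·p1[i].
  v1: (1-0.254)·(4.59,0.56) + 0.254·(3.68,-1.36) = (4.3589,0.0723)
  v2: (1-0.254)·(2.74,3.18) + 0.254·(5.62,5.01) = (3.4715,3.6448)
  v3: (1-0.254)·(-1.86,1.2) + 0.254·(-4.76,1.02) = (-2.5966,1.1543)
  v4: (1-0.254)·(-4.34,-2.42) + 0.254·(-8.13,-6.2) = (-5.3027,-3.3801)
  v5: (1-0.254)·(0.15,-2.23) + 0.254·(0.21,-9.58) = (0.1652,-4.0969)
Perimeter = Σ |v_{i+1} − v_i|:
  edge 1→2: √(-0.8873² + 3.5725²) = 3.6810 (running 3.6810)
  edge 2→3: √(-6.0681² + -2.4905²) = 6.5593 (running 10.2404)
  edge 3→4: √(-2.7061² + -4.5344²) = 5.2805 (running 15.5209)
  edge 4→5: √(5.4679² + -0.7168²) = 5.5147 (running 21.0356)
  edge 5→1: √(4.1936² + 4.1692²) = 5.9134 (running 26.9490)
Perimeter = 26.9490

Perimeter at t=0.254: 26.9490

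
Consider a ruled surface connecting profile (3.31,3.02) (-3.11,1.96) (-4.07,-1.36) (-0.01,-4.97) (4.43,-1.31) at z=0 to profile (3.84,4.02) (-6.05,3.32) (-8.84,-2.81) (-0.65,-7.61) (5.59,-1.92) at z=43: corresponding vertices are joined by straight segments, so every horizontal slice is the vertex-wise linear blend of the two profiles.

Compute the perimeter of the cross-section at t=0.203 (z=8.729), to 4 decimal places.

Cross-section at t=0.203: each vertex is (1-t)·p0[i] + t·p1[i].
  v1: (1-0.203)·(3.31,3.02) + 0.203·(3.84,4.02) = (3.4176,3.2230)
  v2: (1-0.203)·(-3.11,1.96) + 0.203·(-6.05,3.32) = (-3.7068,2.2361)
  v3: (1-0.203)·(-4.07,-1.36) + 0.203·(-8.84,-2.81) = (-5.0383,-1.6543)
  v4: (1-0.203)·(-0.01,-4.97) + 0.203·(-0.65,-7.61) = (-0.1399,-5.5059)
  v5: (1-0.203)·(4.43,-1.31) + 0.203·(5.59,-1.92) = (4.6655,-1.4338)
Perimeter = Σ |v_{i+1} − v_i|:
  edge 1→2: √(-7.1244² + -0.9869²) = 7.1924 (running 7.1924)
  edge 2→3: √(-1.3315² + -3.8904²) = 4.1120 (running 11.3044)
  edge 3→4: √(4.8984² + -3.8516²) = 6.2313 (running 17.5357)
  edge 4→5: √(4.8054² + 4.0721²) = 6.2987 (running 23.8344)
  edge 5→1: √(-1.2479² + 4.6568²) = 4.8211 (running 28.6555)
Perimeter = 28.6555

Perimeter at t=0.203: 28.6555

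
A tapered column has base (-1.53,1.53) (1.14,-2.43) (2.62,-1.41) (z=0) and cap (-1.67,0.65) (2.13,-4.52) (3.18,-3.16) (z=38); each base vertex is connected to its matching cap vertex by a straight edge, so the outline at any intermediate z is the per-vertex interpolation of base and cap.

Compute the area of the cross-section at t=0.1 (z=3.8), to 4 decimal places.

Cross-section at t=0.1: each vertex is (1-t)·p0[i] + t·p1[i].
  v1: (1-0.1)·(-1.53,1.53) + 0.1·(-1.67,0.65) = (-1.5440,1.4420)
  v2: (1-0.1)·(1.14,-2.43) + 0.1·(2.13,-4.52) = (1.2390,-2.6390)
  v3: (1-0.1)·(2.62,-1.41) + 0.1·(3.18,-3.16) = (2.6760,-1.5850)
Shoelace sum Σ(x_i·y_{i+1} − x_{i+1}·y_i):
  i=1: -1.5440·-2.6390 − 1.2390·1.4420 = +2.2880 (running +2.2880)
  i=2: 1.2390·-1.5850 − 2.6760·-2.6390 = +5.0981 (running +7.3861)
  i=3: 2.6760·1.4420 − -1.5440·-1.5850 = +1.4116 (running +8.7977)
Area = |Σ|/2 = |8.7977|/2 = 4.3988

Area at t=0.1: 4.3988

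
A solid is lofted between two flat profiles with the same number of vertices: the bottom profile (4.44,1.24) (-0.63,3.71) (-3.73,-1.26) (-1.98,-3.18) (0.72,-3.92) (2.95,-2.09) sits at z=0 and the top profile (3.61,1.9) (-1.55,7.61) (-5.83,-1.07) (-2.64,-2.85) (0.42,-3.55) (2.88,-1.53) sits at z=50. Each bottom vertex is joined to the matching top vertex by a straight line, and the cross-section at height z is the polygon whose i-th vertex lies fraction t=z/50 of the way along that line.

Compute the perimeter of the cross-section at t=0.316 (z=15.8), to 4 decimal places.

Cross-section at t=0.316: each vertex is (1-t)·p0[i] + t·p1[i].
  v1: (1-0.316)·(4.44,1.24) + 0.316·(3.61,1.9) = (4.1777,1.4486)
  v2: (1-0.316)·(-0.63,3.71) + 0.316·(-1.55,7.61) = (-0.9207,4.9424)
  v3: (1-0.316)·(-3.73,-1.26) + 0.316·(-5.83,-1.07) = (-4.3936,-1.2000)
  v4: (1-0.316)·(-1.98,-3.18) + 0.316·(-2.64,-2.85) = (-2.1886,-3.0757)
  v5: (1-0.316)·(0.72,-3.92) + 0.316·(0.42,-3.55) = (0.6252,-3.8031)
  v6: (1-0.316)·(2.95,-2.09) + 0.316·(2.88,-1.53) = (2.9279,-1.9130)
Perimeter = Σ |v_{i+1} − v_i|:
  edge 1→2: √(-5.0984² + 3.4938²) = 6.1807 (running 6.1807)
  edge 2→3: √(-3.4729² + -6.1424²) = 7.0562 (running 13.2369)
  edge 3→4: √(2.2050² + -1.8758²) = 2.8949 (running 16.1318)
  edge 4→5: √(2.8138² + -0.7274²) = 2.9063 (running 19.0381)
  edge 5→6: √(2.3027² + 1.8900²) = 2.9790 (running 22.0171)
  edge 6→1: √(1.2498² + 3.3616²) = 3.5864 (running 25.6035)
Perimeter = 25.6035

Perimeter at t=0.316: 25.6035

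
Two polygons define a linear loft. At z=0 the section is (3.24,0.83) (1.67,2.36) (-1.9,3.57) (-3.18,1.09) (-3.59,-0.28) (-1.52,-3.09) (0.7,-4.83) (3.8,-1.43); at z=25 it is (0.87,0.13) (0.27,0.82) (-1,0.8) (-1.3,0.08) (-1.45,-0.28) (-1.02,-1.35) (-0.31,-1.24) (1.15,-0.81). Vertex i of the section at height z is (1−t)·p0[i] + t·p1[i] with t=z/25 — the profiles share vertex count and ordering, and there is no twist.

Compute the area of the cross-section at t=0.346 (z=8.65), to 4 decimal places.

Area at t=0.346: 22.4717

Cross-section at t=0.346: each vertex is (1-t)·p0[i] + t·p1[i].
  v1: (1-0.346)·(3.24,0.83) + 0.346·(0.87,0.13) = (2.4200,0.5878)
  v2: (1-0.346)·(1.67,2.36) + 0.346·(0.27,0.82) = (1.1856,1.8272)
  v3: (1-0.346)·(-1.9,3.57) + 0.346·(-1,0.8) = (-1.5886,2.6116)
  v4: (1-0.346)·(-3.18,1.09) + 0.346·(-1.3,0.08) = (-2.5295,0.7405)
  v5: (1-0.346)·(-3.59,-0.28) + 0.346·(-1.45,-0.28) = (-2.8496,-0.2800)
  v6: (1-0.346)·(-1.52,-3.09) + 0.346·(-1.02,-1.35) = (-1.3470,-2.4880)
  v7: (1-0.346)·(0.7,-4.83) + 0.346·(-0.31,-1.24) = (0.3505,-3.5879)
  v8: (1-0.346)·(3.8,-1.43) + 0.346·(1.15,-0.81) = (2.8831,-1.2155)
Shoelace sum Σ(x_i·y_{i+1} − x_{i+1}·y_i):
  i=1: 2.4200·1.8272 − 1.1856·0.5878 = +3.7248 (running +3.7248)
  i=2: 1.1856·2.6116 − -1.5886·1.8272 = +5.9989 (running +9.7237)
  i=3: -1.5886·0.7405 − -2.5295·2.6116 = +5.4296 (running +15.1533)
  i=4: -2.5295·-0.2800 − -2.8496·0.7405 = +2.8185 (running +17.9718)
  i=5: -2.8496·-2.4880 − -1.3470·-0.2800 = +6.7124 (running +24.6842)
  i=6: -1.3470·-3.5879 − 0.3505·-2.4880 = +5.7050 (running +30.3892)
  i=7: 0.3505·-1.2155 − 2.8831·-3.5879 = +9.9181 (running +40.3073)
  i=8: 2.8831·0.5878 − 2.4200·-1.2155 = +4.6361 (running +44.9434)
Area = |Σ|/2 = |44.9434|/2 = 22.4717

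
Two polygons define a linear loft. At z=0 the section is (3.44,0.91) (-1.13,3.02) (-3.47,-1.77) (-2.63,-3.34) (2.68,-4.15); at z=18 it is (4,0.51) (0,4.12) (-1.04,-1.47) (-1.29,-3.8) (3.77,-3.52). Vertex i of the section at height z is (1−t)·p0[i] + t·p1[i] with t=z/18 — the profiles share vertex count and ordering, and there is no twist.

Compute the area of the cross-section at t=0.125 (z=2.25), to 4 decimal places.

Area at t=0.125: 33.2202

Cross-section at t=0.125: each vertex is (1-t)·p0[i] + t·p1[i].
  v1: (1-0.125)·(3.44,0.91) + 0.125·(4,0.51) = (3.5100,0.8600)
  v2: (1-0.125)·(-1.13,3.02) + 0.125·(0,4.12) = (-0.9887,3.1575)
  v3: (1-0.125)·(-3.47,-1.77) + 0.125·(-1.04,-1.47) = (-3.1663,-1.7325)
  v4: (1-0.125)·(-2.63,-3.34) + 0.125·(-1.29,-3.8) = (-2.4625,-3.3975)
  v5: (1-0.125)·(2.68,-4.15) + 0.125·(3.77,-3.52) = (2.8163,-4.0713)
Shoelace sum Σ(x_i·y_{i+1} − x_{i+1}·y_i):
  i=1: 3.5100·3.1575 − -0.9887·0.8600 = +11.9331 (running +11.9331)
  i=2: -0.9887·-1.7325 − -3.1663·3.1575 = +11.7104 (running +23.6436)
  i=3: -3.1663·-3.3975 − -2.4625·-1.7325 = +6.4911 (running +30.1346)
  i=4: -2.4625·-4.0713 − 2.8163·-3.3975 = +19.5937 (running +49.7283)
  i=5: 2.8163·0.8600 − 3.5100·-4.0713 = +16.7121 (running +66.4404)
Area = |Σ|/2 = |66.4404|/2 = 33.2202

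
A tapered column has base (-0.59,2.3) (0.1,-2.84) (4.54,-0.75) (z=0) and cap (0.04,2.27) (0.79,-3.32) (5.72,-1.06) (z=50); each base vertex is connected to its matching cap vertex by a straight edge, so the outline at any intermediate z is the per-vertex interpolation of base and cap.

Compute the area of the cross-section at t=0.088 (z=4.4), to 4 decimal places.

Cross-section at t=0.088: each vertex is (1-t)·p0[i] + t·p1[i].
  v1: (1-0.088)·(-0.59,2.3) + 0.088·(0.04,2.27) = (-0.5346,2.2974)
  v2: (1-0.088)·(0.1,-2.84) + 0.088·(0.79,-3.32) = (0.1607,-2.8822)
  v3: (1-0.088)·(4.54,-0.75) + 0.088·(5.72,-1.06) = (4.6438,-0.7773)
Shoelace sum Σ(x_i·y_{i+1} − x_{i+1}·y_i):
  i=1: -0.5346·-2.8822 − 0.1607·2.2974 = +1.1715 (running +1.1715)
  i=2: 0.1607·-0.7773 − 4.6438·-2.8822 = +13.2597 (running +14.4312)
  i=3: 4.6438·2.2974 − -0.5346·-0.7773 = +10.2531 (running +24.6843)
Area = |Σ|/2 = |24.6843|/2 = 12.3422

Area at t=0.088: 12.3422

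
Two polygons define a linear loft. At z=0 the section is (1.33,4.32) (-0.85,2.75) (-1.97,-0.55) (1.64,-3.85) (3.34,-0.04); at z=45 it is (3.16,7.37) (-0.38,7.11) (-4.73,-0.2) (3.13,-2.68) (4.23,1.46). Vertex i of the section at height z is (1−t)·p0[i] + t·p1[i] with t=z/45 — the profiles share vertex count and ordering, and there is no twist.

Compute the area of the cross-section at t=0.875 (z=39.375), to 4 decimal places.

Area at t=0.875: 52.3783

Cross-section at t=0.875: each vertex is (1-t)·p0[i] + t·p1[i].
  v1: (1-0.875)·(1.33,4.32) + 0.875·(3.16,7.37) = (2.9313,6.9888)
  v2: (1-0.875)·(-0.85,2.75) + 0.875·(-0.38,7.11) = (-0.4388,6.5650)
  v3: (1-0.875)·(-1.97,-0.55) + 0.875·(-4.73,-0.2) = (-4.3850,-0.2438)
  v4: (1-0.875)·(1.64,-3.85) + 0.875·(3.13,-2.68) = (2.9438,-2.8263)
  v5: (1-0.875)·(3.34,-0.04) + 0.875·(4.23,1.46) = (4.1188,1.2725)
Shoelace sum Σ(x_i·y_{i+1} − x_{i+1}·y_i):
  i=1: 2.9313·6.5650 − -0.4388·6.9888 = +22.3100 (running +22.3100)
  i=2: -0.4388·-0.2438 − -4.3850·6.5650 = +28.8945 (running +51.2044)
  i=3: -4.3850·-2.8263 − 2.9438·-0.2438 = +13.1106 (running +64.3151)
  i=4: 2.9438·1.2725 − 4.1188·-2.8263 = +15.3865 (running +79.7016)
  i=5: 4.1188·6.9888 − 2.9313·1.2725 = +25.0549 (running +104.7565)
Area = |Σ|/2 = |104.7565|/2 = 52.3783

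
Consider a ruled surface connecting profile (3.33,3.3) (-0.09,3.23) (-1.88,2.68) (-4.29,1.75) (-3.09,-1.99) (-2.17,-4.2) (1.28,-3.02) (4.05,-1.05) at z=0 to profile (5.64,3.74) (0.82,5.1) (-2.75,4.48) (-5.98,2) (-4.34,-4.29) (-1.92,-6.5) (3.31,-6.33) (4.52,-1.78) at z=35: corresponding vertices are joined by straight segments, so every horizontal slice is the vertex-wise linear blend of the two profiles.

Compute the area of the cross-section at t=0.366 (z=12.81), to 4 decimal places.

Cross-section at t=0.366: each vertex is (1-t)·p0[i] + t·p1[i].
  v1: (1-0.366)·(3.33,3.3) + 0.366·(5.64,3.74) = (4.1755,3.4610)
  v2: (1-0.366)·(-0.09,3.23) + 0.366·(0.82,5.1) = (0.2431,3.9144)
  v3: (1-0.366)·(-1.88,2.68) + 0.366·(-2.75,4.48) = (-2.1984,3.3388)
  v4: (1-0.366)·(-4.29,1.75) + 0.366·(-5.98,2) = (-4.9085,1.8415)
  v5: (1-0.366)·(-3.09,-1.99) + 0.366·(-4.34,-4.29) = (-3.5475,-2.8318)
  v6: (1-0.366)·(-2.17,-4.2) + 0.366·(-1.92,-6.5) = (-2.0785,-5.0418)
  v7: (1-0.366)·(1.28,-3.02) + 0.366·(3.31,-6.33) = (2.0230,-4.2315)
  v8: (1-0.366)·(4.05,-1.05) + 0.366·(4.52,-1.78) = (4.2220,-1.3172)
Shoelace sum Σ(x_i·y_{i+1} − x_{i+1}·y_i):
  i=1: 4.1755·3.9144 − 0.2431·3.4610 = +15.5033 (running +15.5033)
  i=2: 0.2431·3.3388 − -2.1984·3.9144 = +9.4171 (running +24.9203)
  i=3: -2.1984·1.8415 − -4.9085·3.3388 = +12.3402 (running +37.2606)
  i=4: -4.9085·-2.8318 − -3.5475·1.8415 = +20.4327 (running +57.6933)
  i=5: -3.5475·-5.0418 − -2.0785·-2.8318 = +11.9999 (running +69.6932)
  i=6: -2.0785·-4.2315 − 2.0230·-5.0418 = +18.9946 (running +88.6877)
  i=7: 2.0230·-1.3172 − 4.2220·-4.2315 = +15.2007 (running +103.8884)
  i=8: 4.2220·3.4610 − 4.1755·-1.3172 = +20.1124 (running +124.0008)
Area = |Σ|/2 = |124.0008|/2 = 62.0004

Area at t=0.366: 62.0004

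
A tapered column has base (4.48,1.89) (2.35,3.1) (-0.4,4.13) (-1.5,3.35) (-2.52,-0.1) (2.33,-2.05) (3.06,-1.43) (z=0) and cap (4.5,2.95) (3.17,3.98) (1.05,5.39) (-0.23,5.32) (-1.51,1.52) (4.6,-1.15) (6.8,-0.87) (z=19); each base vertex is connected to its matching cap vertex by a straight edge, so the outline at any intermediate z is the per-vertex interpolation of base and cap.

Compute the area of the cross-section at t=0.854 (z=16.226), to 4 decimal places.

Cross-section at t=0.854: each vertex is (1-t)·p0[i] + t·p1[i].
  v1: (1-0.854)·(4.48,1.89) + 0.854·(4.5,2.95) = (4.4971,2.7952)
  v2: (1-0.854)·(2.35,3.1) + 0.854·(3.17,3.98) = (3.0503,3.8515)
  v3: (1-0.854)·(-0.4,4.13) + 0.854·(1.05,5.39) = (0.8383,5.2060)
  v4: (1-0.854)·(-1.5,3.35) + 0.854·(-0.23,5.32) = (-0.4154,5.0324)
  v5: (1-0.854)·(-2.52,-0.1) + 0.854·(-1.51,1.52) = (-1.6575,1.2835)
  v6: (1-0.854)·(2.33,-2.05) + 0.854·(4.6,-1.15) = (4.2686,-1.2814)
  v7: (1-0.854)·(3.06,-1.43) + 0.854·(6.8,-0.87) = (6.2540,-0.9518)
Shoelace sum Σ(x_i·y_{i+1} − x_{i+1}·y_i):
  i=1: 4.4971·3.8515 − 3.0503·2.7952 = +8.7943 (running +8.7943)
  i=2: 3.0503·5.2060 − 0.8383·3.8515 = +12.6512 (running +21.4455)
  i=3: 0.8383·5.0324 − -0.4154·5.2060 = +6.3813 (running +27.8268)
  i=4: -0.4154·1.2835 − -1.6575·5.0324 = +7.8078 (running +35.6346)
  i=5: -1.6575·-1.2814 − 4.2686·1.2835 = -3.3548 (running +32.2798)
  i=6: 4.2686·-0.9518 − 6.2540·-1.2814 = +3.9512 (running +36.2310)
  i=7: 6.2540·2.7952 − 4.4971·-0.9518 = +21.7615 (running +57.9925)
Area = |Σ|/2 = |57.9925|/2 = 28.9962

Area at t=0.854: 28.9962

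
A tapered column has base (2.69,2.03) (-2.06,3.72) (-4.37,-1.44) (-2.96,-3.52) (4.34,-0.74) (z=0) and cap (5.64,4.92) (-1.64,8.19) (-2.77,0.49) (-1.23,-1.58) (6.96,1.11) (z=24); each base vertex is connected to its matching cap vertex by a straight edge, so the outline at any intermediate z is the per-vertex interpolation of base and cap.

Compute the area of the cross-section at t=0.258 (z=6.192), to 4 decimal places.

Cross-section at t=0.258: each vertex is (1-t)·p0[i] + t·p1[i].
  v1: (1-0.258)·(2.69,2.03) + 0.258·(5.64,4.92) = (3.4511,2.7756)
  v2: (1-0.258)·(-2.06,3.72) + 0.258·(-1.64,8.19) = (-1.9516,4.8733)
  v3: (1-0.258)·(-4.37,-1.44) + 0.258·(-2.77,0.49) = (-3.9572,-0.9421)
  v4: (1-0.258)·(-2.96,-3.52) + 0.258·(-1.23,-1.58) = (-2.5137,-3.0195)
  v5: (1-0.258)·(4.34,-0.74) + 0.258·(6.96,1.11) = (5.0160,-0.2627)
Shoelace sum Σ(x_i·y_{i+1} − x_{i+1}·y_i):
  i=1: 3.4511·4.8733 − -1.9516·2.7756 = +22.2351 (running +22.2351)
  i=2: -1.9516·-0.9421 − -3.9572·4.8733 = +21.1230 (running +43.3581)
  i=3: -3.9572·-3.0195 − -2.5137·-0.9421 = +9.5807 (running +52.9388)
  i=4: -2.5137·-0.2627 − 5.0160·-3.0195 = +15.8059 (running +68.7447)
  i=5: 5.0160·2.7756 − 3.4511·-0.2627 = +14.8290 (running +83.5737)
Area = |Σ|/2 = |83.5737|/2 = 41.7869

Area at t=0.258: 41.7869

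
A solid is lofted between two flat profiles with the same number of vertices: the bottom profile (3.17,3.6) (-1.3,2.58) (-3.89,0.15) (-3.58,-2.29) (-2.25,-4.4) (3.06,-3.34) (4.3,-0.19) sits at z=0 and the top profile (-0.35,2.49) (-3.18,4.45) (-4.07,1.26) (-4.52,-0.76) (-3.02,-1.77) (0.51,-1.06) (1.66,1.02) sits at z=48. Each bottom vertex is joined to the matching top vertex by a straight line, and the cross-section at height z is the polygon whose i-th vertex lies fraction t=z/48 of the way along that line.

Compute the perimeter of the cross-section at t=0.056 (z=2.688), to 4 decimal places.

Cross-section at t=0.056: each vertex is (1-t)·p0[i] + t·p1[i].
  v1: (1-0.056)·(3.17,3.6) + 0.056·(-0.35,2.49) = (2.9729,3.5378)
  v2: (1-0.056)·(-1.3,2.58) + 0.056·(-3.18,4.45) = (-1.4053,2.6847)
  v3: (1-0.056)·(-3.89,0.15) + 0.056·(-4.07,1.26) = (-3.9001,0.2122)
  v4: (1-0.056)·(-3.58,-2.29) + 0.056·(-4.52,-0.76) = (-3.6326,-2.2043)
  v5: (1-0.056)·(-2.25,-4.4) + 0.056·(-3.02,-1.77) = (-2.2931,-4.2527)
  v6: (1-0.056)·(3.06,-3.34) + 0.056·(0.51,-1.06) = (2.9172,-3.2123)
  v7: (1-0.056)·(4.3,-0.19) + 0.056·(1.66,1.02) = (4.1522,-0.1222)
Perimeter = Σ |v_{i+1} − v_i|:
  edge 1→2: √(-4.3782² + -0.8531²) = 4.4605 (running 4.4605)
  edge 2→3: √(-2.4948² + -2.4726²) = 3.5125 (running 7.9730)
  edge 3→4: √(0.2674² + -2.4165²) = 2.4312 (running 10.4042)
  edge 4→5: √(1.3395² + -2.0484²) = 2.4475 (running 12.8517)
  edge 5→6: √(5.2103² + 1.0404²) = 5.3132 (running 18.1649)
  edge 6→7: √(1.2350² + 3.0901²) = 3.3277 (running 21.4926)
  edge 7→1: √(-1.1793² + 3.6601²) = 3.8454 (running 25.3380)
Perimeter = 25.3380

Perimeter at t=0.056: 25.3380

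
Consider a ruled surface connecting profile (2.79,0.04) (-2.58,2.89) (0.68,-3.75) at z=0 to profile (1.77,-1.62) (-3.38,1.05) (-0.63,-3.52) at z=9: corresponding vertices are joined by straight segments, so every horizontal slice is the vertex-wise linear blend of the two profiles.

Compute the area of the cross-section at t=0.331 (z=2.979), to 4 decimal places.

Cross-section at t=0.331: each vertex is (1-t)·p0[i] + t·p1[i].
  v1: (1-0.331)·(2.79,0.04) + 0.331·(1.77,-1.62) = (2.4524,-0.5095)
  v2: (1-0.331)·(-2.58,2.89) + 0.331·(-3.38,1.05) = (-2.8448,2.2810)
  v3: (1-0.331)·(0.68,-3.75) + 0.331·(-0.63,-3.52) = (0.2464,-3.6739)
Shoelace sum Σ(x_i·y_{i+1} − x_{i+1}·y_i):
  i=1: 2.4524·2.2810 − -2.8448·-0.5095 = +4.1445 (running +4.1445)
  i=2: -2.8448·-3.6739 − 0.2464·2.2810 = +9.8894 (running +14.0339)
  i=3: 0.2464·-0.5095 − 2.4524·-3.6739 = +8.8842 (running +22.9181)
Area = |Σ|/2 = |22.9181|/2 = 11.4590

Area at t=0.331: 11.4590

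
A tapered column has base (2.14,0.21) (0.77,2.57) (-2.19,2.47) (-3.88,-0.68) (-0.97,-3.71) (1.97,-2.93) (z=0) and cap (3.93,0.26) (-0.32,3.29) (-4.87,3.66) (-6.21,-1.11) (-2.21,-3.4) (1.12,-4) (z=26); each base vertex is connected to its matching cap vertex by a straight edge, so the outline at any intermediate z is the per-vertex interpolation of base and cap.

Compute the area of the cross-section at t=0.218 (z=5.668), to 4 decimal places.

Area at t=0.218: 31.8844

Cross-section at t=0.218: each vertex is (1-t)·p0[i] + t·p1[i].
  v1: (1-0.218)·(2.14,0.21) + 0.218·(3.93,0.26) = (2.5302,0.2209)
  v2: (1-0.218)·(0.77,2.57) + 0.218·(-0.32,3.29) = (0.5324,2.7270)
  v3: (1-0.218)·(-2.19,2.47) + 0.218·(-4.87,3.66) = (-2.7742,2.7294)
  v4: (1-0.218)·(-3.88,-0.68) + 0.218·(-6.21,-1.11) = (-4.3879,-0.7737)
  v5: (1-0.218)·(-0.97,-3.71) + 0.218·(-2.21,-3.4) = (-1.2403,-3.6424)
  v6: (1-0.218)·(1.97,-2.93) + 0.218·(1.12,-4) = (1.7847,-3.1633)
Shoelace sum Σ(x_i·y_{i+1} − x_{i+1}·y_i):
  i=1: 2.5302·2.7270 − 0.5324·0.2209 = +6.7822 (running +6.7822)
  i=2: 0.5324·2.7294 − -2.7742·2.7270 = +9.0183 (running +15.8005)
  i=3: -2.7742·-0.7737 − -4.3879·2.7294 = +14.1231 (running +29.9236)
  i=4: -4.3879·-3.6424 − -1.2403·-0.7737 = +15.0230 (running +44.9466)
  i=5: -1.2403·-3.1633 − 1.7847·-3.6424 = +10.4241 (running +55.3707)
  i=6: 1.7847·0.2209 − 2.5302·-3.1633 = +8.3980 (running +63.7687)
Area = |Σ|/2 = |63.7687|/2 = 31.8844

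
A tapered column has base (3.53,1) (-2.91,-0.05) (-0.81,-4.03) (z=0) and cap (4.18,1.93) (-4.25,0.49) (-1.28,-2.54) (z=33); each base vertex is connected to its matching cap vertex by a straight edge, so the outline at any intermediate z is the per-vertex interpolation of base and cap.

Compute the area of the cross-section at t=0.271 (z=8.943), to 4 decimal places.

Area at t=0.271: 14.3401

Cross-section at t=0.271: each vertex is (1-t)·p0[i] + t·p1[i].
  v1: (1-0.271)·(3.53,1) + 0.271·(4.18,1.93) = (3.7061,1.2520)
  v2: (1-0.271)·(-2.91,-0.05) + 0.271·(-4.25,0.49) = (-3.2731,0.0963)
  v3: (1-0.271)·(-0.81,-4.03) + 0.271·(-1.28,-2.54) = (-0.9374,-3.6262)
Shoelace sum Σ(x_i·y_{i+1} − x_{i+1}·y_i):
  i=1: 3.7061·0.0963 − -3.2731·1.2520 = +4.4551 (running +4.4551)
  i=2: -3.2731·-3.6262 − -0.9374·0.0963 = +11.9594 (running +16.4145)
  i=3: -0.9374·1.2520 − 3.7061·-3.6262 = +12.2657 (running +28.6802)
Area = |Σ|/2 = |28.6802|/2 = 14.3401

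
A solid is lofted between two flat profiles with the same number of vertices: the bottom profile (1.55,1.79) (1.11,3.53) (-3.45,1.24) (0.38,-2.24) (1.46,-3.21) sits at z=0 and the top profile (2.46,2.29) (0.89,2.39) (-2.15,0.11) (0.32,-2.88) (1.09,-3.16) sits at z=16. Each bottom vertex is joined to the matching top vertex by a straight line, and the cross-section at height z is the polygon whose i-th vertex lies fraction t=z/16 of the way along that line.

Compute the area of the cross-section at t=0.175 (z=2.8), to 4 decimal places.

Cross-section at t=0.175: each vertex is (1-t)·p0[i] + t·p1[i].
  v1: (1-0.175)·(1.55,1.79) + 0.175·(2.46,2.29) = (1.7092,1.8775)
  v2: (1-0.175)·(1.11,3.53) + 0.175·(0.89,2.39) = (1.0715,3.3305)
  v3: (1-0.175)·(-3.45,1.24) + 0.175·(-2.15,0.11) = (-3.2225,1.0422)
  v4: (1-0.175)·(0.38,-2.24) + 0.175·(0.32,-2.88) = (0.3695,-2.3520)
  v5: (1-0.175)·(1.46,-3.21) + 0.175·(1.09,-3.16) = (1.3952,-3.2012)
Shoelace sum Σ(x_i·y_{i+1} − x_{i+1}·y_i):
  i=1: 1.7092·3.3305 − 1.0715·1.8775 = +3.6809 (running +3.6809)
  i=2: 1.0715·1.0422 − -3.2225·3.3305 = +11.8493 (running +15.5302)
  i=3: -3.2225·-2.3520 − 0.3695·1.0422 = +7.1942 (running +22.7244)
  i=4: 0.3695·-3.2012 − 1.3952·-2.3520 = +2.0988 (running +24.8232)
  i=5: 1.3952·1.8775 − 1.7092·-3.2012 = +8.0913 (running +32.9145)
Area = |Σ|/2 = |32.9145|/2 = 16.4573

Area at t=0.175: 16.4573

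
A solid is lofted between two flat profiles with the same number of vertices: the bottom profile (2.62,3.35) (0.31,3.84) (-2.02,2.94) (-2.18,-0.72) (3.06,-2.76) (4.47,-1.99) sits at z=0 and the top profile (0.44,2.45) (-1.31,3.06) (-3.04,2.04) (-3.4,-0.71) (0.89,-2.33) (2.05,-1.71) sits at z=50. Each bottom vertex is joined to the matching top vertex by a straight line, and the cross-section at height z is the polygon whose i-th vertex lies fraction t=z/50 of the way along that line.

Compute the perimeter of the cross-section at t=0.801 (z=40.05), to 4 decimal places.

Cross-section at t=0.801: each vertex is (1-t)·p0[i] + t·p1[i].
  v1: (1-0.801)·(2.62,3.35) + 0.801·(0.44,2.45) = (0.8738,2.6291)
  v2: (1-0.801)·(0.31,3.84) + 0.801·(-1.31,3.06) = (-0.9876,3.2152)
  v3: (1-0.801)·(-2.02,2.94) + 0.801·(-3.04,2.04) = (-2.8370,2.2191)
  v4: (1-0.801)·(-2.18,-0.72) + 0.801·(-3.4,-0.71) = (-3.1572,-0.7120)
  v5: (1-0.801)·(3.06,-2.76) + 0.801·(0.89,-2.33) = (1.3218,-2.4156)
  v6: (1-0.801)·(4.47,-1.99) + 0.801·(2.05,-1.71) = (2.5316,-1.7657)
Perimeter = Σ |v_{i+1} − v_i|:
  edge 1→2: √(-1.8614² + 0.5861²) = 1.9515 (running 1.9515)
  edge 2→3: √(-1.8494² + -0.9961²) = 2.1006 (running 4.0521)
  edge 3→4: √(-0.3202² + -2.9311²) = 2.9485 (running 7.0007)
  edge 4→5: √(4.4790² + -1.7036²) = 4.7921 (running 11.7928)
  edge 5→6: √(1.2098² + 0.6499²) = 1.3732 (running 13.1660)
  edge 6→1: √(-1.6578² + 4.3948²) = 4.6971 (running 17.8631)
Perimeter = 17.8631

Perimeter at t=0.801: 17.8631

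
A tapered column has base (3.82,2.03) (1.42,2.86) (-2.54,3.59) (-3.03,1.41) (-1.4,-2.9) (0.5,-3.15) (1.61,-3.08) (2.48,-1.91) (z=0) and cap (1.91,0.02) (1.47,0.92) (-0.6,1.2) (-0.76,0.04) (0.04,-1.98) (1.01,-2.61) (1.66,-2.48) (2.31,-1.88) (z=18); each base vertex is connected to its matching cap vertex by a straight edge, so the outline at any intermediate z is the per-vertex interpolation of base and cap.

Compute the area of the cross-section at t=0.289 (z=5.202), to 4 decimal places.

Cross-section at t=0.289: each vertex is (1-t)·p0[i] + t·p1[i].
  v1: (1-0.289)·(3.82,2.03) + 0.289·(1.91,0.02) = (3.2680,1.4491)
  v2: (1-0.289)·(1.42,2.86) + 0.289·(1.47,0.92) = (1.4345,2.2993)
  v3: (1-0.289)·(-2.54,3.59) + 0.289·(-0.6,1.2) = (-1.9793,2.8993)
  v4: (1-0.289)·(-3.03,1.41) + 0.289·(-0.76,0.04) = (-2.3740,1.0141)
  v5: (1-0.289)·(-1.4,-2.9) + 0.289·(0.04,-1.98) = (-0.9838,-2.6341)
  v6: (1-0.289)·(0.5,-3.15) + 0.289·(1.01,-2.61) = (0.6474,-2.9939)
  v7: (1-0.289)·(1.61,-3.08) + 0.289·(1.66,-2.48) = (1.6244,-2.9066)
  v8: (1-0.289)·(2.48,-1.91) + 0.289·(2.31,-1.88) = (2.4309,-1.9013)
Shoelace sum Σ(x_i·y_{i+1} − x_{i+1}·y_i):
  i=1: 3.2680·2.2993 − 1.4345·1.4491 = +5.4356 (running +5.4356)
  i=2: 1.4345·2.8993 − -1.9793·2.2993 = +8.7101 (running +14.1457)
  i=3: -1.9793·1.0141 − -2.3740·2.8993 = +4.8756 (running +19.0213)
  i=4: -2.3740·-2.6341 − -0.9838·1.0141 = +7.2510 (running +26.2723)
  i=5: -0.9838·-2.9939 − 0.6474·-2.6341 = +4.6509 (running +30.9232)
  i=6: 0.6474·-2.9066 − 1.6244·-2.9939 = +2.9818 (running +33.9050)
  i=7: 1.6244·-1.9013 − 2.4309·-2.9066 = +3.9770 (running +37.8819)
  i=8: 2.4309·1.4491 − 3.2680·-1.9013 = +9.7362 (running +47.6181)
Area = |Σ|/2 = |47.6181|/2 = 23.8090

Area at t=0.289: 23.8090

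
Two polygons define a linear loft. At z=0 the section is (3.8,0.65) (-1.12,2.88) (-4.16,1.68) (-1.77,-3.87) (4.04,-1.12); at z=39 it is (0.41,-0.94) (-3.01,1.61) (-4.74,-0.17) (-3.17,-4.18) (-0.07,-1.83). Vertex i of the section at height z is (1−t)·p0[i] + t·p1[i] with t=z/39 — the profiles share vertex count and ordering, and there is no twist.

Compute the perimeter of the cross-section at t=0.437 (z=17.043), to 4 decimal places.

Cross-section at t=0.437: each vertex is (1-t)·p0[i] + t·p1[i].
  v1: (1-0.437)·(3.8,0.65) + 0.437·(0.41,-0.94) = (2.3186,-0.0448)
  v2: (1-0.437)·(-1.12,2.88) + 0.437·(-3.01,1.61) = (-1.9459,2.3250)
  v3: (1-0.437)·(-4.16,1.68) + 0.437·(-4.74,-0.17) = (-4.4135,0.8715)
  v4: (1-0.437)·(-1.77,-3.87) + 0.437·(-3.17,-4.18) = (-2.3818,-4.0055)
  v5: (1-0.437)·(4.04,-1.12) + 0.437·(-0.07,-1.83) = (2.2439,-1.4303)
Perimeter = Σ |v_{i+1} − v_i|:
  edge 1→2: √(-4.2645² + 2.3698²) = 4.8787 (running 4.8787)
  edge 2→3: √(-2.4675² + -1.4535²) = 2.8638 (running 7.7425)
  edge 3→4: √(2.0317² + -4.8770²) = 5.2833 (running 13.0258)
  edge 4→5: √(4.6257² + 2.5752²) = 5.2942 (running 18.3200)
  edge 5→1: √(0.0746² + 1.3854²) = 1.3874 (running 19.7075)
Perimeter = 19.7075

Perimeter at t=0.437: 19.7075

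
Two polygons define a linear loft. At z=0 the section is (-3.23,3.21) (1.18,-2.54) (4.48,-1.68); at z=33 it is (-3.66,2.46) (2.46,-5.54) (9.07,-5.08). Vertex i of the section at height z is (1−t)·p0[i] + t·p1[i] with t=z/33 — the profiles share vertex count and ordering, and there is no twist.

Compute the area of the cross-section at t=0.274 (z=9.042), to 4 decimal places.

Area at t=0.274: 15.2222

Cross-section at t=0.274: each vertex is (1-t)·p0[i] + t·p1[i].
  v1: (1-0.274)·(-3.23,3.21) + 0.274·(-3.66,2.46) = (-3.3478,3.0045)
  v2: (1-0.274)·(1.18,-2.54) + 0.274·(2.46,-5.54) = (1.5307,-3.3620)
  v3: (1-0.274)·(4.48,-1.68) + 0.274·(9.07,-5.08) = (5.7377,-2.6116)
Shoelace sum Σ(x_i·y_{i+1} − x_{i+1}·y_i):
  i=1: -3.3478·-3.3620 − 1.5307·3.0045 = +6.6563 (running +6.6563)
  i=2: 1.5307·-2.6116 − 5.7377·-3.3620 = +15.2924 (running +21.9487)
  i=3: 5.7377·3.0045 − -3.3478·-2.6116 = +8.4956 (running +30.4443)
Area = |Σ|/2 = |30.4443|/2 = 15.2222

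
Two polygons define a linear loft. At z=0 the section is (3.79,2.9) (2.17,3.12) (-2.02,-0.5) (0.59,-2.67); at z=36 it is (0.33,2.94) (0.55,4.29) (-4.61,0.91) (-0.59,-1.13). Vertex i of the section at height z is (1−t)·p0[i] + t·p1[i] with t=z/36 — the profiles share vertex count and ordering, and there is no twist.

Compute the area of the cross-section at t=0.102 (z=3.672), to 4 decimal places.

Cross-section at t=0.102: each vertex is (1-t)·p0[i] + t·p1[i].
  v1: (1-0.102)·(3.79,2.9) + 0.102·(0.33,2.94) = (3.4371,2.9041)
  v2: (1-0.102)·(2.17,3.12) + 0.102·(0.55,4.29) = (2.0048,3.2393)
  v3: (1-0.102)·(-2.02,-0.5) + 0.102·(-4.61,0.91) = (-2.2842,-0.3562)
  v4: (1-0.102)·(0.59,-2.67) + 0.102·(-0.59,-1.13) = (0.4696,-2.5129)
Shoelace sum Σ(x_i·y_{i+1} − x_{i+1}·y_i):
  i=1: 3.4371·3.2393 − 2.0048·2.9041 = +5.3119 (running +5.3119)
  i=2: 2.0048·-0.3562 − -2.2842·3.2393 = +6.6852 (running +11.9971)
  i=3: -2.2842·-2.5129 − 0.4696·-0.3562 = +5.9072 (running +17.9043)
  i=4: 0.4696·2.9041 − 3.4371·-2.5129 = +10.0010 (running +27.9053)
Area = |Σ|/2 = |27.9053|/2 = 13.9526

Area at t=0.102: 13.9526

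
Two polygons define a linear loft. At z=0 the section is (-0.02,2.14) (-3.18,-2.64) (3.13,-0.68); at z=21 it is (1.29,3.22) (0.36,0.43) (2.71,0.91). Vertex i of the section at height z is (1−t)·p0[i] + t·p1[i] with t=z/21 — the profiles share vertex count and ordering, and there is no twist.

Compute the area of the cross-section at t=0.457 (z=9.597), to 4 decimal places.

Cross-section at t=0.457: each vertex is (1-t)·p0[i] + t·p1[i].
  v1: (1-0.457)·(-0.02,2.14) + 0.457·(1.29,3.22) = (0.5787,2.6336)
  v2: (1-0.457)·(-3.18,-2.64) + 0.457·(0.36,0.43) = (-1.5622,-1.2370)
  v3: (1-0.457)·(3.13,-0.68) + 0.457·(2.71,0.91) = (2.9381,0.0466)
Shoelace sum Σ(x_i·y_{i+1} − x_{i+1}·y_i):
  i=1: 0.5787·-1.2370 − -1.5622·2.6336 = +3.3984 (running +3.3984)
  i=2: -1.5622·0.0466 − 2.9381·-1.2370 = +3.5616 (running +6.9599)
  i=3: 2.9381·2.6336 − 0.5787·0.0466 = +7.7106 (running +14.6705)
Area = |Σ|/2 = |14.6705|/2 = 7.3353

Area at t=0.457: 7.3353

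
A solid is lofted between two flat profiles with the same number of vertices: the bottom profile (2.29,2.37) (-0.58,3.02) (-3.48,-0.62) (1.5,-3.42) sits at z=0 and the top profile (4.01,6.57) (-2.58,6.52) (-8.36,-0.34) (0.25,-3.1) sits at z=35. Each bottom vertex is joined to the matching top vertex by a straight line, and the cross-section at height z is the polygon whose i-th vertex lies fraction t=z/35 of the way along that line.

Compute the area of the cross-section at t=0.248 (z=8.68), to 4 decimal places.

Cross-section at t=0.248: each vertex is (1-t)·p0[i] + t·p1[i].
  v1: (1-0.248)·(2.29,2.37) + 0.248·(4.01,6.57) = (2.7166,3.4116)
  v2: (1-0.248)·(-0.58,3.02) + 0.248·(-2.58,6.52) = (-1.0760,3.8880)
  v3: (1-0.248)·(-3.48,-0.62) + 0.248·(-8.36,-0.34) = (-4.6902,-0.5506)
  v4: (1-0.248)·(1.5,-3.42) + 0.248·(0.25,-3.1) = (1.1900,-3.3406)
Shoelace sum Σ(x_i·y_{i+1} − x_{i+1}·y_i):
  i=1: 2.7166·3.8880 − -1.0760·3.4116 = +14.2329 (running +14.2329)
  i=2: -1.0760·-0.5506 − -4.6902·3.8880 = +18.8281 (running +33.0609)
  i=3: -4.6902·-3.3406 − 1.1900·-0.5506 = +16.3236 (running +49.3845)
  i=4: 1.1900·3.4116 − 2.7166·-3.3406 = +13.1349 (running +62.5193)
Area = |Σ|/2 = |62.5193|/2 = 31.2597

Area at t=0.248: 31.2597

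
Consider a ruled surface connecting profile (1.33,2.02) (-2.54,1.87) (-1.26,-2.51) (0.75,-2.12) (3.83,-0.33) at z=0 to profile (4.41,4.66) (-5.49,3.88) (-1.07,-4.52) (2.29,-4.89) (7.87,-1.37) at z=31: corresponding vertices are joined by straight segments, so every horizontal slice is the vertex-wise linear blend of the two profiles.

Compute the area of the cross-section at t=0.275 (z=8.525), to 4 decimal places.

Area at t=0.275: 31.5832

Cross-section at t=0.275: each vertex is (1-t)·p0[i] + t·p1[i].
  v1: (1-0.275)·(1.33,2.02) + 0.275·(4.41,4.66) = (2.1770,2.7460)
  v2: (1-0.275)·(-2.54,1.87) + 0.275·(-5.49,3.88) = (-3.3513,2.4227)
  v3: (1-0.275)·(-1.26,-2.51) + 0.275·(-1.07,-4.52) = (-1.2078,-3.0627)
  v4: (1-0.275)·(0.75,-2.12) + 0.275·(2.29,-4.89) = (1.1735,-2.8818)
  v5: (1-0.275)·(3.83,-0.33) + 0.275·(7.87,-1.37) = (4.9410,-0.6160)
Shoelace sum Σ(x_i·y_{i+1} − x_{i+1}·y_i):
  i=1: 2.1770·2.4227 − -3.3513·2.7460 = +14.4769 (running +14.4769)
  i=2: -3.3513·-3.0627 − -1.2078·2.4227 = +13.1901 (running +27.6670)
  i=3: -1.2078·-2.8818 − 1.1735·-3.0627 = +7.0746 (running +34.7415)
  i=4: 1.1735·-0.6160 − 4.9410·-2.8818 = +13.5159 (running +48.2574)
  i=5: 4.9410·2.7460 − 2.1770·-0.6160 = +14.9090 (running +63.1664)
Area = |Σ|/2 = |63.1664|/2 = 31.5832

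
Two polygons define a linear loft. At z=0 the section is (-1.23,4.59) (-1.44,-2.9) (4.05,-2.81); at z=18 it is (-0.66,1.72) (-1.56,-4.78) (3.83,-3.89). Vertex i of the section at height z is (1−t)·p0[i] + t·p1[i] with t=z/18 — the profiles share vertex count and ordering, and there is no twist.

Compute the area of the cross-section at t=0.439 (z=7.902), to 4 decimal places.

Cross-section at t=0.439: each vertex is (1-t)·p0[i] + t·p1[i].
  v1: (1-0.439)·(-1.23,4.59) + 0.439·(-0.66,1.72) = (-0.9798,3.3301)
  v2: (1-0.439)·(-1.44,-2.9) + 0.439·(-1.56,-4.78) = (-1.4927,-3.7253)
  v3: (1-0.439)·(4.05,-2.81) + 0.439·(3.83,-3.89) = (3.9534,-3.2841)
Shoelace sum Σ(x_i·y_{i+1} − x_{i+1}·y_i):
  i=1: -0.9798·-3.7253 − -1.4927·3.3301 = +8.6207 (running +8.6207)
  i=2: -1.4927·-3.2841 − 3.9534·-3.7253 = +19.6299 (running +28.2506)
  i=3: 3.9534·3.3301 − -0.9798·-3.2841 = +9.9475 (running +38.1981)
Area = |Σ|/2 = |38.1981|/2 = 19.0990

Area at t=0.439: 19.0990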